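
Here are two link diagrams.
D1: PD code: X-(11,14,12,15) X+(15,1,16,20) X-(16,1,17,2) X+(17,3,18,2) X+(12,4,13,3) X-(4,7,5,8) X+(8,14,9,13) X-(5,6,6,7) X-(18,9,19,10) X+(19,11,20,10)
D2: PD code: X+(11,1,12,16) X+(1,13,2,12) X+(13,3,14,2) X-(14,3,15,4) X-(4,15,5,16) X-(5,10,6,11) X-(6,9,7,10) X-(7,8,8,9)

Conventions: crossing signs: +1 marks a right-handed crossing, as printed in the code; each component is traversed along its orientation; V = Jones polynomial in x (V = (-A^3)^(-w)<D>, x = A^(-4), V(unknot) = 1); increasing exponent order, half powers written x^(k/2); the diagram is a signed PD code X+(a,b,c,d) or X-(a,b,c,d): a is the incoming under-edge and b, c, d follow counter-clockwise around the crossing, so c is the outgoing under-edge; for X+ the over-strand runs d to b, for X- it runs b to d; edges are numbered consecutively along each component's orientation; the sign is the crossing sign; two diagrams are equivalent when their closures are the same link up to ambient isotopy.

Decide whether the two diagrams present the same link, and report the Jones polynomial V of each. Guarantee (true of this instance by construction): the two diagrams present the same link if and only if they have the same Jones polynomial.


same link: yes
V(D1) = 1  [10 crossings, <D> = 1, w = 0]
D2 (bracket A^-6; 8 crossings at w = -2): V = 1
note: from 10 to 8 crossings by R-moves: one link, two diagrams


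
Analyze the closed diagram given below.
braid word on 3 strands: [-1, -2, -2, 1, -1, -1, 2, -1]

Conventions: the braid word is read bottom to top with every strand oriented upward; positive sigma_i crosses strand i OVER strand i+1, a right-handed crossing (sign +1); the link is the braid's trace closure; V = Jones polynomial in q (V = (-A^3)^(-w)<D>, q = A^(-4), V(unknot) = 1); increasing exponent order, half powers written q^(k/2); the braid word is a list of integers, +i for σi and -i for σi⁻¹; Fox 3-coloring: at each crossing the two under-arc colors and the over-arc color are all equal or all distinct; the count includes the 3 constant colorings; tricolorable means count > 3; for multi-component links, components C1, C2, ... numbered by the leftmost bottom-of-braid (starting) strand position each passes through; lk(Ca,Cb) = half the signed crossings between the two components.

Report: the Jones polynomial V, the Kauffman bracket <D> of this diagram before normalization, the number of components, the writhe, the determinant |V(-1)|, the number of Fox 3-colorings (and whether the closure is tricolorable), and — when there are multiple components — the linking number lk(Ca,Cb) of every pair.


V = -q^-6 + q^-5 - q^-4 + 2q^-3 - q^-2 + q^-1
<D> = A^-8 - A^-4 + 2 - A^4 + A^8 - A^12 (w = -4)
1 component over 8 crossings, w = -4
3 Fox colorings among 3^8, |V(-1)| = 7: not tricolorable
why: the span of V is 5, forcing >= 5 crossings in any diagram


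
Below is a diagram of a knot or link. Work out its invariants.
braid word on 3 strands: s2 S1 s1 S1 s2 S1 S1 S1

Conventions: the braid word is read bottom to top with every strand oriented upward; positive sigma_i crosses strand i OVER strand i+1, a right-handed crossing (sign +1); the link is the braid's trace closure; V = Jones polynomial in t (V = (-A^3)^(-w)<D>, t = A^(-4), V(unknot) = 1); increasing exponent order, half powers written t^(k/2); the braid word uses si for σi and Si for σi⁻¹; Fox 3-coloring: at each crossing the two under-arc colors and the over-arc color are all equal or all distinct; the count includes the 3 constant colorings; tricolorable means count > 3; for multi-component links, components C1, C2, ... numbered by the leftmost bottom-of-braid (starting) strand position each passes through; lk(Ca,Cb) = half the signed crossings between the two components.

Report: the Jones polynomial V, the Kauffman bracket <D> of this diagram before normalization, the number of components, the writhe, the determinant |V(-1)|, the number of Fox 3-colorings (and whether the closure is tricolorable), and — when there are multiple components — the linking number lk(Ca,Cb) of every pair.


Jones polynomial: V(t) = t^-5 - 2t^-4 + 2t^-3 - 2t^-2 + 2t^-1 - 1 + t
<D> = A^-10 - A^-6 + 2A^-2 - 2A^2 + 2A^6 - 2A^10 + A^14; writhe -2
components 1, writhe -2 (8 crossings)
3-colorings: 3 of 3^8, det 11 — not tricolorable
note: w = -2 shifts under R1 moves; the (-A^3)^(2) factor cancels that in V


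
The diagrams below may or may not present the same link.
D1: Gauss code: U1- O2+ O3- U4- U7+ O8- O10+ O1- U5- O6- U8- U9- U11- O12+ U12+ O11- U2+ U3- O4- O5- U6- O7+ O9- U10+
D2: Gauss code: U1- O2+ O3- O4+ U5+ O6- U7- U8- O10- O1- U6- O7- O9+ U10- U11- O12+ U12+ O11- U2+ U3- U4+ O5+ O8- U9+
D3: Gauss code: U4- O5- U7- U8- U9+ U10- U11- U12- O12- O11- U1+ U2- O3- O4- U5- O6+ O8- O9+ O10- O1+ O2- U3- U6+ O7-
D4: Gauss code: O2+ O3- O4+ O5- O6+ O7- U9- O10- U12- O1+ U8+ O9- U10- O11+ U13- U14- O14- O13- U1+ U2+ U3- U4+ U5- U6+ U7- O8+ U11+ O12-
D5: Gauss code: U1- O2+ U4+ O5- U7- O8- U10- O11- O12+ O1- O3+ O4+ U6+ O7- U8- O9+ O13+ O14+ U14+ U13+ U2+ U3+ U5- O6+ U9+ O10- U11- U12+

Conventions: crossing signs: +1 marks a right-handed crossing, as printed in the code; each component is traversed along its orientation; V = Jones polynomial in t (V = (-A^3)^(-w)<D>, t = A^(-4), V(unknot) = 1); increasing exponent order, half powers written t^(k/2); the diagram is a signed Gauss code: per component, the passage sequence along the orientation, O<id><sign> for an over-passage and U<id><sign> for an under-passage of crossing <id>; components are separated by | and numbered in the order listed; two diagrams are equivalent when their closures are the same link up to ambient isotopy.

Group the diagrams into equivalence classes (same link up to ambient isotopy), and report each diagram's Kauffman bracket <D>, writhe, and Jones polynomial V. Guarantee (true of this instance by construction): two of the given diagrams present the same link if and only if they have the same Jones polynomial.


classes: {D1, D3} | {D2} | {D4, D5}
V(D1) = -t^-6 + t^-5 - t^-4 + 2t^-3 - t^-2 + t^-1  [12 crossings, <D> = A^-8 - A^-4 + 2 - A^4 + A^8 - A^12, w = -4]
V(D2) = -t^-5 + t^-4 - t^-3 + 2t^-2 - t^-1 + 2 - t  [12 crossings, <D> = -A^-10 + 2A^-6 - A^-2 + 2A^2 - A^6 + A^10 - A^14, w = -2]
V(D3) = -t^-6 + t^-5 - t^-4 + 2t^-3 - t^-2 + t^-1  [12 crossings, <D> = A^-14 - A^-10 + 2A^-6 - A^-2 + A^2 - A^6, w = -6]
V(D4) = -t^-3 + 2t^-2 - 2t^-1 + 3 - 2t + 2t^2 - t^3  (w -2, c 14, <D> = -A^-18 + 2A^-14 - 2A^-10 + 3A^-6 - 2A^-2 + 2A^2 - A^6)
V(D5) = -t^-3 + 2t^-2 - 2t^-1 + 3 - 2t + 2t^2 - t^3  (w +2, c 14, <D> = -A^-6 + 2A^-2 - 2A^2 + 3A^6 - 2A^10 + 2A^14 - A^18)
note: comparing 5 Jones polynomials yields 3 groups


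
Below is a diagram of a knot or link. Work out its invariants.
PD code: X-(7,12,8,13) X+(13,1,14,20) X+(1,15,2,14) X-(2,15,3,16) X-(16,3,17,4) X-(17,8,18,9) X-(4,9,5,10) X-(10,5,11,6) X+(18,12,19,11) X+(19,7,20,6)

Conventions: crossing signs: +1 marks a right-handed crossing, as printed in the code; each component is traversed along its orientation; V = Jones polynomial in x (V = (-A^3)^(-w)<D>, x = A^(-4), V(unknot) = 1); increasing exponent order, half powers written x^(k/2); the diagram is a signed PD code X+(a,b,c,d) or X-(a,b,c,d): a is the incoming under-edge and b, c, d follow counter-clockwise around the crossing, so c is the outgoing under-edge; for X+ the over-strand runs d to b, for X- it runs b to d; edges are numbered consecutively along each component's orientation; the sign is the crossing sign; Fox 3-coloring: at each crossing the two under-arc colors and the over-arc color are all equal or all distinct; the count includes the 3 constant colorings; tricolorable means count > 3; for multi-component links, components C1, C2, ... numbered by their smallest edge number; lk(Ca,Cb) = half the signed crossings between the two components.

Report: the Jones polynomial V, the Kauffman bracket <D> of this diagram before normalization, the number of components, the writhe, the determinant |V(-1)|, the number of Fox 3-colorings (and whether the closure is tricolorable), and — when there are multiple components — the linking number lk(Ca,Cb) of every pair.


V(x) = -x^-4 + x^-3 + x^-1
bracket: A^-2 + A^6 - A^10, w = -2
1 component, writhe -2, over 10 crossings
det 3, colorings 9 of 3^10 — tricolorable
observation: |V(-1)| = 3: so tricolorable, since 3 divides 3


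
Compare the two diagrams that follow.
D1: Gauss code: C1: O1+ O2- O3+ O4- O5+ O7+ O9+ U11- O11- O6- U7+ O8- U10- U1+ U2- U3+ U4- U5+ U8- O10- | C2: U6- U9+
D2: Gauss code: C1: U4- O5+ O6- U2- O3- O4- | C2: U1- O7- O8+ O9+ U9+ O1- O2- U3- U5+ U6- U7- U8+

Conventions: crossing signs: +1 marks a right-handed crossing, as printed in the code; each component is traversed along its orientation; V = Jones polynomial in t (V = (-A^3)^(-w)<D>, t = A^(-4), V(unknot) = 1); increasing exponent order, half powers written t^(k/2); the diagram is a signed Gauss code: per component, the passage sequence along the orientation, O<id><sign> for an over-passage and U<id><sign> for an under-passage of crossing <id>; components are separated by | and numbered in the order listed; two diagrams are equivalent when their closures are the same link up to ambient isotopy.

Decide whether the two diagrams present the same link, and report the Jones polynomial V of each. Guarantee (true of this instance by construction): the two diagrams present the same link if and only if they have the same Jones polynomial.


equivalent: no
V(D1) = -t^(-1/2) - t^(1/2)  (w -1, c 11, <D> = A^-5 + A^-1)
V(D2) = -t^(-5/2) - t^(-1/2)  [9 crossings, <D> = A^-7 + A, w = -3]
key observation: V(t) takes 2 values over 2 diagrams, fixing the grouping


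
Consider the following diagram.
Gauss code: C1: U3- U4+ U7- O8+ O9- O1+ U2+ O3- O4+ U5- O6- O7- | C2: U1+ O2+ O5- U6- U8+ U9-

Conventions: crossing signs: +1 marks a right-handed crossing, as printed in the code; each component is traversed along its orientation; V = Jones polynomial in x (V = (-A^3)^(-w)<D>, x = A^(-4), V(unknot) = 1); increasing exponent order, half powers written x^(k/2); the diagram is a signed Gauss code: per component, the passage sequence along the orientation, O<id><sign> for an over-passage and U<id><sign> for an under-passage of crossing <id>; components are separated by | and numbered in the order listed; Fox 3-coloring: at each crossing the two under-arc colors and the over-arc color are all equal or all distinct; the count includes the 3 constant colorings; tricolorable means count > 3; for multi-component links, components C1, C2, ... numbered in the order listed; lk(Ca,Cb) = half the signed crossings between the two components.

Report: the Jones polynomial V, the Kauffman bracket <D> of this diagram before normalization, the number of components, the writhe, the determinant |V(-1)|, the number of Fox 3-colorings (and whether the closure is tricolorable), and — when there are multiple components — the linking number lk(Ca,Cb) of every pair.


V(x) = -x^(-1/2) - x^(1/2)
bracket: A^-5 + A^-1, w = -1
2 components, writhe -1, over 9 crossings
lk(C1,C2) = 0
det 0, colorings 9 of 3^9 — tricolorable
observation: summing lk over 1 pair gives 0


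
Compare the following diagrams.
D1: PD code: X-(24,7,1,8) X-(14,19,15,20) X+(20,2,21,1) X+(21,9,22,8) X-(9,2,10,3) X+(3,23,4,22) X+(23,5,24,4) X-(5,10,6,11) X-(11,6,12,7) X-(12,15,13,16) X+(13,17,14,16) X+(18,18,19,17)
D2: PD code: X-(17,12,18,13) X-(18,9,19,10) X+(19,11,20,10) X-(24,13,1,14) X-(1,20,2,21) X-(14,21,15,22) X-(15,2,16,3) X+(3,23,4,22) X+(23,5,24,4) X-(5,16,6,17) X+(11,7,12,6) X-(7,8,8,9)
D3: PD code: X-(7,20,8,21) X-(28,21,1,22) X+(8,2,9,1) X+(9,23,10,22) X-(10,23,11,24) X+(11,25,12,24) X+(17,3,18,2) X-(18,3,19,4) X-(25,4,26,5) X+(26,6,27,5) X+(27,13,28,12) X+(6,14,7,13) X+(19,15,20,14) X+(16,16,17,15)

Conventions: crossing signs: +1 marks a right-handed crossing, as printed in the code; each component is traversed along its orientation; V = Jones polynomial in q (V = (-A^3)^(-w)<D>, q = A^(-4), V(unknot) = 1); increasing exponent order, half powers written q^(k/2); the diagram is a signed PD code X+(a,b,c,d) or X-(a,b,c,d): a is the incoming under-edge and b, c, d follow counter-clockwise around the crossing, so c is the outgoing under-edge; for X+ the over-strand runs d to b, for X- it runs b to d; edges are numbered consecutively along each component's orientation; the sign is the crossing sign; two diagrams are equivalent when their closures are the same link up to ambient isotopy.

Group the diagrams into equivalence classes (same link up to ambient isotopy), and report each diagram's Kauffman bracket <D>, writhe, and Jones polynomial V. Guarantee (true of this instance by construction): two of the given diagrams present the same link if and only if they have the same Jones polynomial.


classes: {D1} | {D2} | {D3}
V(D1) = -q^-3 + 2q^-2 - 2q^-1 + 3 - 2q + 2q^2 - q^3  [12 crossings, <D> = -A^-12 + 2A^-8 - 2A^-4 + 3 - 2A^4 + 2A^8 - A^12, w = 0]
V(D2) = -q^-6 + q^-5 - q^-4 + 2q^-3 - q^-2 + q^-1  [12 crossings, <D> = A^-8 - A^-4 + 2 - A^4 + A^8 - A^12, w = -4]
D3 (bracket A^12; 14 crossings at w = +4): V = 1
note: V(q) takes 3 values over 3 diagrams, fixing the grouping


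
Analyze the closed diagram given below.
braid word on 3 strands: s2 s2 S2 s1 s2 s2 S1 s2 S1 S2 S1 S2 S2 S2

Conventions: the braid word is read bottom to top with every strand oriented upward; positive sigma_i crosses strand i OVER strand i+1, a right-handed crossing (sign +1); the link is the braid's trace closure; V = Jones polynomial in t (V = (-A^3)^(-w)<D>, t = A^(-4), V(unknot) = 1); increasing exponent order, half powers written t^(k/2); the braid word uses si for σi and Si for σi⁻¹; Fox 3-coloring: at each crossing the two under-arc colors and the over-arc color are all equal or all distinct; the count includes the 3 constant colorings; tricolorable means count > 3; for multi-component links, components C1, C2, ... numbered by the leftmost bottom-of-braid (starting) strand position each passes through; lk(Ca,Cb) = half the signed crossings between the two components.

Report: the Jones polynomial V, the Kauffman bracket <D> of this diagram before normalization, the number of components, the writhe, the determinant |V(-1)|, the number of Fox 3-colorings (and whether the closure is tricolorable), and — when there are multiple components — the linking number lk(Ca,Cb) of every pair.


V = t^-5 - 2t^-4 + 2t^-3 - 2t^-2 + 2t^-1 - 1 + t
<D> = A^-10 - A^-6 + 2A^-2 - 2A^2 + 2A^6 - 2A^10 + A^14 (w = -2)
1 component over 14 crossings, w = -2
3 Fox colorings among 3^14, |V(-1)| = 11: not tricolorable
why: the word shrinks to σ2 σ1 σ2 σ2 σ1⁻¹ σ2 σ1⁻¹ σ2⁻¹ σ1⁻¹ σ2⁻¹ σ2⁻¹ σ2⁻¹ after cancelling


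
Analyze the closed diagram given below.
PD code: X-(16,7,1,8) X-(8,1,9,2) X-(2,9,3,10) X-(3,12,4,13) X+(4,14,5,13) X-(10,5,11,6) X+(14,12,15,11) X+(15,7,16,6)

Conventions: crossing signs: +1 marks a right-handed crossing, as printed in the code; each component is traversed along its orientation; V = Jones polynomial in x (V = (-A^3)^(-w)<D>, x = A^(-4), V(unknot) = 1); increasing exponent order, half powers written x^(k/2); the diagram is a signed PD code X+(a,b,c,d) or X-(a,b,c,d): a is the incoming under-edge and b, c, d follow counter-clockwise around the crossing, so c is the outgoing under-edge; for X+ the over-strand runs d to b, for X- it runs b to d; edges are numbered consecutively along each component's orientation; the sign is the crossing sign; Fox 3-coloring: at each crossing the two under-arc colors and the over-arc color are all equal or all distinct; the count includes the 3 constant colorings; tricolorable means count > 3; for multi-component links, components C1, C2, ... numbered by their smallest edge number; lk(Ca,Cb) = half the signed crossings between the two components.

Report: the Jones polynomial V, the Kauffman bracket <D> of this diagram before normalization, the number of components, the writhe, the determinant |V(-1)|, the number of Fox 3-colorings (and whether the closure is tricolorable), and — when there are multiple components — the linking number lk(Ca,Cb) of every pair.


Jones polynomial: V(x) = -x^-4 + x^-3 + x^-1
<D> = A^-2 + A^6 - A^10; writhe -2
components 1, writhe -2 (8 crossings)
3-colorings: 9 of 3^8, det 3 — tricolorable
note: the span of V is 3, forcing >= 3 crossings in any diagram


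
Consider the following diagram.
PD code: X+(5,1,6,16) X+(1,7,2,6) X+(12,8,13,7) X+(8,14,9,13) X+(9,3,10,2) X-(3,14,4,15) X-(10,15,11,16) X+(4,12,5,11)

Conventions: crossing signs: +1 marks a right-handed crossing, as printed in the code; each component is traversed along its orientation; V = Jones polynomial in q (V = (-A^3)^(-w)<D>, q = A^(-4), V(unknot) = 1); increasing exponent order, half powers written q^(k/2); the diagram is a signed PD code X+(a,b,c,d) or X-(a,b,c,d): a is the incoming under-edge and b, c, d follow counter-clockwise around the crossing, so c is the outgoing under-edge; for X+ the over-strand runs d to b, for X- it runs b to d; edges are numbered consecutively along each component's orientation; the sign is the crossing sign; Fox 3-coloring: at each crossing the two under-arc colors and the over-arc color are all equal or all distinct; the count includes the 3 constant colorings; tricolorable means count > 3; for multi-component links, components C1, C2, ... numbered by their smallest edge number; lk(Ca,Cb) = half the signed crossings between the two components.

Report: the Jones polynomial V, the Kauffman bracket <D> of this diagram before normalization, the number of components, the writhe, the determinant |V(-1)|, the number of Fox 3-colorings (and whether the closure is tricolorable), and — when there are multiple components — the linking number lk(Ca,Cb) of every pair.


V(q) = q - q^2 + 2q^3 - q^4 + q^5 - q^6
bracket: -A^-12 + A^-8 - A^-4 + 2 - A^4 + A^8, w = +4
1 component, writhe +4, over 8 crossings
det 7, colorings 3 of 3^8 — not tricolorable
observation: det 7 = |V(-1)|; not divisible by 3, so not tricolorable


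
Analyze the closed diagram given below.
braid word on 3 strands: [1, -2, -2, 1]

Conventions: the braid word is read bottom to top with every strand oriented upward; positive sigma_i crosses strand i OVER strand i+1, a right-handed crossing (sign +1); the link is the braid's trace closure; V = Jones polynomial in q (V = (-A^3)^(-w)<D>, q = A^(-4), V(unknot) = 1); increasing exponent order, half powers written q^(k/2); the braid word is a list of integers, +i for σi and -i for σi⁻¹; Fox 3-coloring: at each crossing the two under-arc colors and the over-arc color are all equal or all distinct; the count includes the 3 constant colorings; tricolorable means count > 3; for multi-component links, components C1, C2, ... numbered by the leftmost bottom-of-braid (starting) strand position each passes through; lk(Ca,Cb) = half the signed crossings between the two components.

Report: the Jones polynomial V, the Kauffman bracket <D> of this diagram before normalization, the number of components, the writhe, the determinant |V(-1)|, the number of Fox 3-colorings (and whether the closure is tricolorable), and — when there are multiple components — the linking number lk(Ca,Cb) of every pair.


V = q^-2 + 2 + q^2
<D> = A^-8 + 2 + A^8 (w = 0)
3 components over 4 crossings, w = 0
lk(C1,C2): +1
lk(C1,C3) = -1
linking number lk(C2,C3) = 0
3 Fox colorings among 3^4, |V(-1)| = 4: not tricolorable
why: the 3 component pairs carry total linking 0


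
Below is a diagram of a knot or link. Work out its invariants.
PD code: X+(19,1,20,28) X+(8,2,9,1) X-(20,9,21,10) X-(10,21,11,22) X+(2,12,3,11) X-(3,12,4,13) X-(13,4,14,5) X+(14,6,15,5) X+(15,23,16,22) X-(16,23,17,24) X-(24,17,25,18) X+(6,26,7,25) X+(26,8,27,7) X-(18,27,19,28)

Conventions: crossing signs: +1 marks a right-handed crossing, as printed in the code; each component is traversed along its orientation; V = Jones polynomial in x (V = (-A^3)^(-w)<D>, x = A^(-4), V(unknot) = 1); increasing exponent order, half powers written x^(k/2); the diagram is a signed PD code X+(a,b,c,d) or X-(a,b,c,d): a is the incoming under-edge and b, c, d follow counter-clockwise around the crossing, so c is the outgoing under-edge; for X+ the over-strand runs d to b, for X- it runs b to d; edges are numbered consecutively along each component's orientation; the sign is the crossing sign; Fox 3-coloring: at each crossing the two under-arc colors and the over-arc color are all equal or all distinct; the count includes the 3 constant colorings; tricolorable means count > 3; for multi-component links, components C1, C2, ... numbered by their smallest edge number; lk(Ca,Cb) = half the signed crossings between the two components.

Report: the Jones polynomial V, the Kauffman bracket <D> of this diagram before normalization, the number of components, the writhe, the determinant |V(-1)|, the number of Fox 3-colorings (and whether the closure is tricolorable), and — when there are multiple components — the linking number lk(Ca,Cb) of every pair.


V(x) = -x^-3 + x^-2 - x^-1 + 3 - x + x^2 - x^3
bracket: -A^-12 + A^-8 - A^-4 + 3 - A^4 + A^8 - A^12, w = 0
1 component, writhe 0, over 14 crossings
det 9, colorings 27 of 3^14 — tricolorable
observation: the span of V is 6, forcing >= 6 crossings in any diagram


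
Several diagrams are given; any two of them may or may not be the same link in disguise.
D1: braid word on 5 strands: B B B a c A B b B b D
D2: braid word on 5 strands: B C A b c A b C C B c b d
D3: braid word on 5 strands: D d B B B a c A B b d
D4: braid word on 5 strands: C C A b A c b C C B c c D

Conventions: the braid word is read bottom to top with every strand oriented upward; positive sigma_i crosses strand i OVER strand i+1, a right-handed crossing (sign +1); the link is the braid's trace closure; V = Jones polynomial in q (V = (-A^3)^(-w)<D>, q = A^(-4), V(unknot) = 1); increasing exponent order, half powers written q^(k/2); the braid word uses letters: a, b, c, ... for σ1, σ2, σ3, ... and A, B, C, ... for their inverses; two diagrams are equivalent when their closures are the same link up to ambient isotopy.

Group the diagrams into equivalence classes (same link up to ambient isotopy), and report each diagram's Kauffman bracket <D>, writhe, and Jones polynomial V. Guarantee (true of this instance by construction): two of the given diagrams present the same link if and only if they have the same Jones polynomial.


classes: {D1, D3} | {D2, D4}
V(D1) = q^(-9/2) - q^(-5/2) - q^(-3/2) - q^(-1/2)  [11 crossings, <D> = A^-7 + A^-3 + A - A^9, w = -3]
D2 (bracket A^-1 - A^3 + A^7 + A^15; 13 crossings at w = -1): V = -q^(-9/2) - q^(-5/2) + q^(-3/2) - q^(-1/2)
D3 (bracket A^-1 + A^3 + A^7 - A^15; 11 crossings at w = -1): V = q^(-9/2) - q^(-5/2) - q^(-3/2) - q^(-1/2)
V(D4) = -q^(-9/2) - q^(-5/2) + q^(-3/2) - q^(-1/2)  (w -3, c 13, <D> = A^-7 - A^-3 + A + A^9)
note: 2 values of V(q) split the 4 diagrams


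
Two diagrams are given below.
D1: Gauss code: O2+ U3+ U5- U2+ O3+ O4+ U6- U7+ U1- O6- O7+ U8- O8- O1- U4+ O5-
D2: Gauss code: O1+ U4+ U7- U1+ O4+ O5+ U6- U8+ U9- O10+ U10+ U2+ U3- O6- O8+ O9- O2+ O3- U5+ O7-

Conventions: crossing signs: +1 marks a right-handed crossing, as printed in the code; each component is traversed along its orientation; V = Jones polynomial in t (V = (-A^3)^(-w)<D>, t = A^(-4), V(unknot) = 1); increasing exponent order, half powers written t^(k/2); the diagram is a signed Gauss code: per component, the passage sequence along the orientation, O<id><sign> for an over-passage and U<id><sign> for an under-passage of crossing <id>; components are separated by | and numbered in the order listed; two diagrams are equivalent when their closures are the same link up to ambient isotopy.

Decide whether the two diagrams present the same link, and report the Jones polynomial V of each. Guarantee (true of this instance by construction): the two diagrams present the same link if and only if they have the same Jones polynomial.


equivalent: yes
D1 (bracket 1; 8 crossings at w = 0): V = 1
D2 (bracket A^6; 10 crossings at w = +2): V = 1
key observation: all 2 diagrams share one V(t), hence one class


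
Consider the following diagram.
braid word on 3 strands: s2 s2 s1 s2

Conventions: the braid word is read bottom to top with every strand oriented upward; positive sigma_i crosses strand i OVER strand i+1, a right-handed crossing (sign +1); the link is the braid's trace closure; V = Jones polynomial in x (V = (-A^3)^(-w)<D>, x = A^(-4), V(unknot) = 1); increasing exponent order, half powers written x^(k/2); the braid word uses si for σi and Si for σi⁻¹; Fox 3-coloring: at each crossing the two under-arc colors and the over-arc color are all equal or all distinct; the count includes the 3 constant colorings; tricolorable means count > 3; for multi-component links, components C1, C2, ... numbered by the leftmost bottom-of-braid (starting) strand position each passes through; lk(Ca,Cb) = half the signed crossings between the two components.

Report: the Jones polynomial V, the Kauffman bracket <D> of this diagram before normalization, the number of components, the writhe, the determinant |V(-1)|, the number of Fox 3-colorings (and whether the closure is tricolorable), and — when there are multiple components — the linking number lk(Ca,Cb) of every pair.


V(x) = x + x^3 - x^4
bracket: -A^-4 + 1 + A^8, w = +4
1 component, writhe +4, over 4 crossings
det 3, colorings 9 of 3^4 — tricolorable
observation: w = +4 (over 4 crossings) is diagram-only; (-A^3)^(-4) removes it from V


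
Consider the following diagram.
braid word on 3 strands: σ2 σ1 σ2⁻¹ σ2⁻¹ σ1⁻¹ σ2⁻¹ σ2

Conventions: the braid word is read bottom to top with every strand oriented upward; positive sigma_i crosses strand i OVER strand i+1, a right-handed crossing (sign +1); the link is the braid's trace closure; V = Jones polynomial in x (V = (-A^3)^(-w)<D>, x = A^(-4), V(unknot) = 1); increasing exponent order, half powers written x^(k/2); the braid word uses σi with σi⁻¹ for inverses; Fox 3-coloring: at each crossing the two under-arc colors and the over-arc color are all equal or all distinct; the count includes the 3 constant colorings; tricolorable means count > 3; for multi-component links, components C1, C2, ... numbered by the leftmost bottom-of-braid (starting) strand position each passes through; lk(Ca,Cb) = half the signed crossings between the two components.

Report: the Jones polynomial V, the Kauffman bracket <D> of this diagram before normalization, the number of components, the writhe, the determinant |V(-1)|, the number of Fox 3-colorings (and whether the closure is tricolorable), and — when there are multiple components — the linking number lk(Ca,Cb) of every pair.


V = -x^(-5/2) - x^(-1/2)
<D> = A^-1 + A^7 (w = -1)
2 components over 7 crossings, w = -1
lk(C1,C2): -1
3 Fox colorings among 3^7, |V(-1)| = 2: not tricolorable
why: w = -1 (over 7 crossings) is diagram-only; (-A^3)^(1) removes it from V


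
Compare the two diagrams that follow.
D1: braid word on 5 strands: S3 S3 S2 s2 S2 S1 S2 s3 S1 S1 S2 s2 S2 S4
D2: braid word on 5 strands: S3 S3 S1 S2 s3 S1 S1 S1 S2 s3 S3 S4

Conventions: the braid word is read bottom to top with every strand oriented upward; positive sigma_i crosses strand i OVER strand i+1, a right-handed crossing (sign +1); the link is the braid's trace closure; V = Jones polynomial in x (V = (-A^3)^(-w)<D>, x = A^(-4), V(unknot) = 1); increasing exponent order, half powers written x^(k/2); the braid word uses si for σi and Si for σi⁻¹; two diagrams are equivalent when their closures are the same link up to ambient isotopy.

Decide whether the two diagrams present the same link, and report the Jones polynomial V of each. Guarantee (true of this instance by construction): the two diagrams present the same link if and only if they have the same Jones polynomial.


equivalent: yes
V(D1) = -x^-9 + x^-8 - 2x^-7 + 3x^-6 - 2x^-5 + 2x^-4 - x^-3 + x^-2  (w -8, c 14, <D> = A^-16 - A^-12 + 2A^-8 - 2A^-4 + 3 - 2A^4 + A^8 - A^12)
V(D2) = -x^-9 + x^-8 - 2x^-7 + 3x^-6 - 2x^-5 + 2x^-4 - x^-3 + x^-2  [12 crossings, <D> = A^-16 - A^-12 + 2A^-8 - 2A^-4 + 3 - 2A^4 + A^8 - A^12, w = -8]
key observation: all 2 diagrams share one V(x), hence one class


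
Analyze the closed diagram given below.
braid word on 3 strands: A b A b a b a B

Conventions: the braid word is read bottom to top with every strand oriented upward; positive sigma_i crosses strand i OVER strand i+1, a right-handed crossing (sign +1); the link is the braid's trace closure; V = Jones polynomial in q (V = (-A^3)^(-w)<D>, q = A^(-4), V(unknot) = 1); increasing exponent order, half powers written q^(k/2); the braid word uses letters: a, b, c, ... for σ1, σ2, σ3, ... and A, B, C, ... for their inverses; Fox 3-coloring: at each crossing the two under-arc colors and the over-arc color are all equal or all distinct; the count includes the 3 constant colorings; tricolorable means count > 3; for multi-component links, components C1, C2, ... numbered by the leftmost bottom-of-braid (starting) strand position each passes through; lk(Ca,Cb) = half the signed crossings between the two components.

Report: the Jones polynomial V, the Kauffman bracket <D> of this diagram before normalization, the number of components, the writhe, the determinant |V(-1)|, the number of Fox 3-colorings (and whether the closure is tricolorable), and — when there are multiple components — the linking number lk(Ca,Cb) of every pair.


V(q) = q + q^3 - q^4
bracket: -A^-10 + A^-6 + A^2, w = +2
1 component, writhe +2, over 8 crossings
det 3, colorings 9 of 3^8 — tricolorable
observation: |V(-1)| = 3: so tricolorable, since 3 divides 3


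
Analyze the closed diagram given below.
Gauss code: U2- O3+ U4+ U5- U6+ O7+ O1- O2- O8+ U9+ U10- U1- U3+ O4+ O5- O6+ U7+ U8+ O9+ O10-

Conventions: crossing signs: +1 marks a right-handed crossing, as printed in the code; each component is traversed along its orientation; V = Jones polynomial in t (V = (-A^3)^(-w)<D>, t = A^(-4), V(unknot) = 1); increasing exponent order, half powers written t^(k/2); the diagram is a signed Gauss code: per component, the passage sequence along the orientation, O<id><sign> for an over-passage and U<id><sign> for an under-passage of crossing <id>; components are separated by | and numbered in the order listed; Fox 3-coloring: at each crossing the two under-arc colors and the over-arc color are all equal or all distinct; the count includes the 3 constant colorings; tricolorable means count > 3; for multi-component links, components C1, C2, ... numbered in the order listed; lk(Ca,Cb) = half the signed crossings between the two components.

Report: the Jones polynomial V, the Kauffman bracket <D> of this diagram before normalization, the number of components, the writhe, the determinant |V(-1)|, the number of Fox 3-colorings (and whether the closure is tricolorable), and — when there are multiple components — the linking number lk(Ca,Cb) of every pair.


V(t) = t + t^3 - t^4
bracket: -A^-10 + A^-6 + A^2, w = +2
1 component, writhe +2, over 10 crossings
det 3, colorings 9 of 3^10 — tricolorable
observation: |V(-1)| = 3: so tricolorable, since 3 divides 3


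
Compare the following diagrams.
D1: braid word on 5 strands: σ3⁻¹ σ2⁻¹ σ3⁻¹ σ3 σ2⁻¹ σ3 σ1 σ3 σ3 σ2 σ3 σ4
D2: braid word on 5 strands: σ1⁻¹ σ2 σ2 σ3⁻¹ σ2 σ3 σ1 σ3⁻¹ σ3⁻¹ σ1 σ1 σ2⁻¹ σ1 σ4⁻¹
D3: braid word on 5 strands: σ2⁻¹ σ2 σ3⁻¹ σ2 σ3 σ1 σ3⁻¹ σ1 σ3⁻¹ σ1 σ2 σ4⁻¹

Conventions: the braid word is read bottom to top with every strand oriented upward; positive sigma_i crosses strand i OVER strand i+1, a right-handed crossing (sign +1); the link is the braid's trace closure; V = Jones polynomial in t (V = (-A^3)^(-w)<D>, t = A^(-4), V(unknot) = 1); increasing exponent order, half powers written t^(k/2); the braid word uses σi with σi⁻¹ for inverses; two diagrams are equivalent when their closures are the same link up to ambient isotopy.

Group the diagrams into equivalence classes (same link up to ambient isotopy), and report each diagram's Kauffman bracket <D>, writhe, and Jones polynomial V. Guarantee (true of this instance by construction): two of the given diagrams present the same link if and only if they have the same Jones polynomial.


grouping into links: {D1} | {D2, D3}
V(D1) = t + t^3 - t^4  (w +4, c 12, <D> = -A^-4 + 1 + A^8)
D2 (bracket -A^-18 + 2A^-14 - 2A^-10 + 3A^-6 - 3A^-2 + 2A^2 - A^6 + A^10; 14 crossings at w = +2): V = t^-1 - 1 + 2t - 3t^2 + 3t^3 - 2t^4 + 2t^5 - t^6
V(D3) = t^-1 - 1 + 2t - 3t^2 + 3t^3 - 2t^4 + 2t^5 - t^6  (w +2, c 12, <D> = -A^-18 + 2A^-14 - 2A^-10 + 3A^-6 - 3A^-2 + 2A^2 - A^6 + A^10)
key observation: 2 classes among 3 diagrams; unequal V(t) rules out equality


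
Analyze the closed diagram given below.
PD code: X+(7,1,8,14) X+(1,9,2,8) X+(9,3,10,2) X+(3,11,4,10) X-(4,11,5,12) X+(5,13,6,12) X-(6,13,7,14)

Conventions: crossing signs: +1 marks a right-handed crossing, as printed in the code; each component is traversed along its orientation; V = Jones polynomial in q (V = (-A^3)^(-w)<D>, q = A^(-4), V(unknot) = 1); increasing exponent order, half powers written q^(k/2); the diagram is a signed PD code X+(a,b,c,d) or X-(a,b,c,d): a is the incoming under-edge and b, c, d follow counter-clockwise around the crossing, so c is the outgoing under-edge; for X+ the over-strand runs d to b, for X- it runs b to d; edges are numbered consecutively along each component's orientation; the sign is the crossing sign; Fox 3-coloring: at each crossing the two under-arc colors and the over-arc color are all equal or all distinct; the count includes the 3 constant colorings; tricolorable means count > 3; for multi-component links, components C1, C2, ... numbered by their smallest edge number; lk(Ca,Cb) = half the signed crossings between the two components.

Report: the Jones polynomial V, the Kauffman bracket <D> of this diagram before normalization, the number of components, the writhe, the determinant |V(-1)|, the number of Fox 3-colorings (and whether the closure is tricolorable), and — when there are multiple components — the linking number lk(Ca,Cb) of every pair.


V(q) = q + q^3 - q^4
bracket: A^-7 - A^-3 - A^5, w = +3
1 component, writhe +3, over 7 crossings
det 3, colorings 9 of 3^7 — tricolorable
observation: w = +3 (over 7 crossings) is diagram-only; (-A^3)^(-3) removes it from V


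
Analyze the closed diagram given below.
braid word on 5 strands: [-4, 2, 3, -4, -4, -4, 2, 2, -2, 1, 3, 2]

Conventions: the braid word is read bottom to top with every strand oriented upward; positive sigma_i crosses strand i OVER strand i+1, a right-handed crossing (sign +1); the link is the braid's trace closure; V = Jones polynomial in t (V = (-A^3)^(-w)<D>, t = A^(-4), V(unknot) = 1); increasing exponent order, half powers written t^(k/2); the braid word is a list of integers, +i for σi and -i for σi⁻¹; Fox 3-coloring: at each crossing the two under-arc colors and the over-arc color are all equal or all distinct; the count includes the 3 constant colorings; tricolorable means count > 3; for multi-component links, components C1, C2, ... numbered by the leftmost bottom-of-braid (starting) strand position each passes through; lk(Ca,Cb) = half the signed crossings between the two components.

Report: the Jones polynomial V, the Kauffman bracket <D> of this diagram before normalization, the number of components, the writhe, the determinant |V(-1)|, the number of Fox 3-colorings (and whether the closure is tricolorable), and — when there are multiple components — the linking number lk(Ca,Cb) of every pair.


V = t^-4 - 2t^-3 + 3t^-2 - 4t^-1 + 5 - 4t + 3t^2 - 2t^3 + t^4
<D> = A^-10 - 2A^-6 + 3A^-2 - 4A^2 + 5A^6 - 4A^10 + 3A^14 - 2A^18 + A^22 (w = +2)
1 component over 12 crossings, w = +2
3 Fox colorings among 3^12, |V(-1)| = 25: not tricolorable
why: inverse pairs cancel, leaving σ4⁻¹ σ2 σ3 σ4⁻¹ σ4⁻¹ σ4⁻¹ σ2 σ1 σ3 σ2


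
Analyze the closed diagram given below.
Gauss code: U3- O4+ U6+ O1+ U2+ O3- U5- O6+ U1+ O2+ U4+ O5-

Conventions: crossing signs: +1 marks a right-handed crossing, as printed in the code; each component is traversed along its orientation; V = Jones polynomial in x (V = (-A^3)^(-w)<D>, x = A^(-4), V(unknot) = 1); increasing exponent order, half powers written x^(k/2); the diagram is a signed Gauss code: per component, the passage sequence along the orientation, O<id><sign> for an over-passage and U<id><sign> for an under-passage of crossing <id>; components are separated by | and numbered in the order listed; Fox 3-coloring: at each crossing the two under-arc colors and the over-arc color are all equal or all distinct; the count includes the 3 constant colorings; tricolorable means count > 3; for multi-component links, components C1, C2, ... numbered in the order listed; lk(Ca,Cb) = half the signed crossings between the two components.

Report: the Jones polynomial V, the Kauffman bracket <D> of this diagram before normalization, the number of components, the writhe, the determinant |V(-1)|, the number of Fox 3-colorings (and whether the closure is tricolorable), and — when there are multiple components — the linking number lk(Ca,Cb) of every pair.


V(x) = x^-1 - 1 + 2x - 2x^2 + 2x^3 - 2x^4 + x^5
bracket: A^-14 - 2A^-10 + 2A^-6 - 2A^-2 + 2A^2 - A^6 + A^10, w = +2
1 component, writhe +2, over 6 crossings
det 11, colorings 3 of 3^6 — not tricolorable
observation: w = +2 shifts under R1 moves; the (-A^3)^(-2) factor cancels that in V


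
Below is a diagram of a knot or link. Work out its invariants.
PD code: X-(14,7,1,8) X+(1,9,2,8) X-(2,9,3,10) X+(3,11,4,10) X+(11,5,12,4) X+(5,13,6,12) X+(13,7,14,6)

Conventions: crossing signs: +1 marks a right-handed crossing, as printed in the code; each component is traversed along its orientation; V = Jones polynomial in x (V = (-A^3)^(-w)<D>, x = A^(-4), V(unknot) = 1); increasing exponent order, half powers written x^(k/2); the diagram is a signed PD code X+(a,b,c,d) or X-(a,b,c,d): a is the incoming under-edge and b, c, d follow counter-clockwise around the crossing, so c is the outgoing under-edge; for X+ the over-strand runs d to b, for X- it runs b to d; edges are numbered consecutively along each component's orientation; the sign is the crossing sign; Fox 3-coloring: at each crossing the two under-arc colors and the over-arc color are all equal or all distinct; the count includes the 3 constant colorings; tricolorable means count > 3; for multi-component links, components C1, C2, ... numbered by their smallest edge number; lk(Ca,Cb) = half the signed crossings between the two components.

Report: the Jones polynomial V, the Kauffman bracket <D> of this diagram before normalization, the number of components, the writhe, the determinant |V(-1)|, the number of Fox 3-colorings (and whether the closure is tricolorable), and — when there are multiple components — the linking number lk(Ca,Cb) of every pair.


V = x + x^3 - x^4
<D> = A^-7 - A^-3 - A^5 (w = +3)
1 component over 7 crossings, w = +3
9 Fox colorings among 3^7, |V(-1)| = 3: tricolorable
why: det 3 = |V(-1)|; divisible by 3, so tricolorable


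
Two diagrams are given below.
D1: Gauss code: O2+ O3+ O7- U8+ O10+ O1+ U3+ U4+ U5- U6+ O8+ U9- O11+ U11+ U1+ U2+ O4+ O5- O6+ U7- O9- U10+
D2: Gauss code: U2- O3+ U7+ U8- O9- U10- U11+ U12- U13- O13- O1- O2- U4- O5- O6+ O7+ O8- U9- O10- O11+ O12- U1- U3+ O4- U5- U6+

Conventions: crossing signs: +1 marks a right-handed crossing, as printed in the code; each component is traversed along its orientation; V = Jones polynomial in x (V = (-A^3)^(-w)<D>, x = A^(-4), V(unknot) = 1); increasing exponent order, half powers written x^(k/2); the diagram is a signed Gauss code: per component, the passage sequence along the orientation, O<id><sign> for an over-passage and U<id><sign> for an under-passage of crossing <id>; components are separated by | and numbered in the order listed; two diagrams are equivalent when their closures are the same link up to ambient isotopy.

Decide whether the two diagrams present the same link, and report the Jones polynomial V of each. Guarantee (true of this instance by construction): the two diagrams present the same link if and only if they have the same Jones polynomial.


same link: no
V(D1) = x - x^2 + 2x^3 - x^4 + x^5 - x^6  [11 crossings, <D> = A^-9 - A^-5 + A^-1 - 2A^3 + A^7 - A^11, w = +5]
V(D2) = -x^-6 + x^-5 - x^-4 + 2x^-3 - x^-2 + x^-1  (w -5, c 13, <D> = -A^-11 + A^-7 - 2A^-3 + A - A^5 + A^9)
note: 2 classes among 2 diagrams; unequal V(x) rules out equality
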